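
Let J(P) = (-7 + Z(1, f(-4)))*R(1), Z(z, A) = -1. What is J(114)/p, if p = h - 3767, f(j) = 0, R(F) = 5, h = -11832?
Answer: 40/15599 ≈ 0.0025643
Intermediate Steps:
J(P) = -40 (J(P) = (-7 - 1)*5 = -8*5 = -40)
p = -15599 (p = -11832 - 3767 = -15599)
J(114)/p = -40/(-15599) = -40*(-1/15599) = 40/15599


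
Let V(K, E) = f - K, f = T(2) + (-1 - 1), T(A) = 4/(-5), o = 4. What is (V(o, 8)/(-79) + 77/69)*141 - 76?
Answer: 849307/9085 ≈ 93.484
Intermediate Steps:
T(A) = -4/5 (T(A) = 4*(-1/5) = -4/5)
f = -14/5 (f = -4/5 + (-1 - 1) = -4/5 - 2 = -14/5 ≈ -2.8000)
V(K, E) = -14/5 - K
(V(o, 8)/(-79) + 77/69)*141 - 76 = ((-14/5 - 1*4)/(-79) + 77/69)*141 - 76 = ((-14/5 - 4)*(-1/79) + 77*(1/69))*141 - 76 = (-34/5*(-1/79) + 77/69)*141 - 76 = (34/395 + 77/69)*141 - 76 = (32761/27255)*141 - 76 = 1539767/9085 - 76 = 849307/9085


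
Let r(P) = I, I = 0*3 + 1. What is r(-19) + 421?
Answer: 422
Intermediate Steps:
I = 1 (I = 0 + 1 = 1)
r(P) = 1
r(-19) + 421 = 1 + 421 = 422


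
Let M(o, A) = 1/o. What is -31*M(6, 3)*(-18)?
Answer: 93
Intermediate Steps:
-31*M(6, 3)*(-18) = -31/6*(-18) = 93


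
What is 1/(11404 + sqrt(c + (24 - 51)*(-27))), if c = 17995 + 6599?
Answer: 11404/130025893 - sqrt(25323)/130025893 ≈ 8.6482e-5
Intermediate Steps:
c = 24594
1/(11404 + sqrt(c + (24 - 51)*(-27))) = 1/(11404 + sqrt(24594 + (24 - 51)*(-27))) = 1/(11404 + sqrt(24594 - 27*(-27))) = 1/(11404 + sqrt(24594 + 729)) = 1/(11404 + sqrt(25323))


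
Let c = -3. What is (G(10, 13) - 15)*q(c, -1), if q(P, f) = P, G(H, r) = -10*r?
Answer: 435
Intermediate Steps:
(G(10, 13) - 15)*q(c, -1) = (-10*13 - 15)*(-3) = (-130 - 15)*(-3) = -145*(-3) = 435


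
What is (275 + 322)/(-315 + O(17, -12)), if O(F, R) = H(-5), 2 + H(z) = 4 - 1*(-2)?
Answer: -597/311 ≈ -1.9196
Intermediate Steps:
H(z) = 4 (H(z) = -2 + (4 - 1*(-2)) = -2 + (4 + 2) = -2 + 6 = 4)
O(F, R) = 4
(275 + 322)/(-315 + O(17, -12)) = (275 + 322)/(-315 + 4) = 597/(-311) = 597*(-1/311) = -597/311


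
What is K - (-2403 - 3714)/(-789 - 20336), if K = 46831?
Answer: 989298758/21125 ≈ 46831.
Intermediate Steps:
K - (-2403 - 3714)/(-789 - 20336) = 46831 - (-2403 - 3714)/(-789 - 20336) = 46831 - (-6117)/(-21125) = 46831 - (-6117)*(-1)/21125 = 46831 - 1*6117/21125 = 46831 - 6117/21125 = 989298758/21125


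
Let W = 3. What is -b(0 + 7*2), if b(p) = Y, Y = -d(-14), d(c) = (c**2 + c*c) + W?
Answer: 395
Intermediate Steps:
d(c) = 3 + 2*c**2 (d(c) = (c**2 + c*c) + 3 = (c**2 + c**2) + 3 = 2*c**2 + 3 = 3 + 2*c**2)
Y = -395 (Y = -(3 + 2*(-14)**2) = -(3 + 2*196) = -(3 + 392) = -1*395 = -395)
b(p) = -395
-b(0 + 7*2) = -1*(-395) = 395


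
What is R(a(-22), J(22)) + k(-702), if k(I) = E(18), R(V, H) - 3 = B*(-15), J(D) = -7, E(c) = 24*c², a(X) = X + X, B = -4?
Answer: 7839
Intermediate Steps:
a(X) = 2*X
R(V, H) = 63 (R(V, H) = 3 - 4*(-15) = 3 + 60 = 63)
k(I) = 7776 (k(I) = 24*18² = 24*324 = 7776)
R(a(-22), J(22)) + k(-702) = 63 + 7776 = 7839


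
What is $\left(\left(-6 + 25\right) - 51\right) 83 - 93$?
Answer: $-2749$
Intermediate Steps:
$\left(\left(-6 + 25\right) - 51\right) 83 - 93 = \left(19 - 51\right) 83 - 93 = \left(-32\right) 83 - 93 = -2656 - 93 = -2749$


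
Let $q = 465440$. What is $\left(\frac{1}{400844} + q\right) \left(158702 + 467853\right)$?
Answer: $\frac{116895634133391355}{400844} \approx 2.9162 \cdot 10^{11}$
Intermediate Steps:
$\left(\frac{1}{400844} + q\right) \left(158702 + 467853\right) = \left(\frac{1}{400844} + 465440\right) \left(158702 + 467853\right) = \left(\frac{1}{400844} + 465440\right) 626555 = \frac{186568831361}{400844} \cdot 626555 = \frac{116895634133391355}{400844}$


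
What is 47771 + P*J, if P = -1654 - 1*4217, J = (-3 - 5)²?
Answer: -327973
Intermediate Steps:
J = 64 (J = (-8)² = 64)
P = -5871 (P = -1654 - 4217 = -5871)
47771 + P*J = 47771 - 5871*64 = 47771 - 375744 = -327973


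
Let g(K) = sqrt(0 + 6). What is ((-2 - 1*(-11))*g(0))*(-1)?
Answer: -9*sqrt(6) ≈ -22.045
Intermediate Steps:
g(K) = sqrt(6)
((-2 - 1*(-11))*g(0))*(-1) = ((-2 - 1*(-11))*sqrt(6))*(-1) = ((-2 + 11)*sqrt(6))*(-1) = (9*sqrt(6))*(-1) = -9*sqrt(6)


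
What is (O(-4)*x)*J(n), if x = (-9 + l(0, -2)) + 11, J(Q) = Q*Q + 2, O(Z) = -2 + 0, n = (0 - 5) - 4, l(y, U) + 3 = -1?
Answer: 332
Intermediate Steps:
l(y, U) = -4 (l(y, U) = -3 - 1 = -4)
n = -9 (n = -5 - 4 = -9)
O(Z) = -2
J(Q) = 2 + Q² (J(Q) = Q² + 2 = 2 + Q²)
x = -2 (x = (-9 - 4) + 11 = -13 + 11 = -2)
(O(-4)*x)*J(n) = (-2*(-2))*(2 + (-9)²) = 4*(2 + 81) = 4*83 = 332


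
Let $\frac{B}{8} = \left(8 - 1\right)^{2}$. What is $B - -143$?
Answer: $535$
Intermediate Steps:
$B = 392$ ($B = 8 \left(8 - 1\right)^{2} = 8 \cdot 7^{2} = 8 \cdot 49 = 392$)
$B - -143 = 392 - -143 = 392 + 143 = 535$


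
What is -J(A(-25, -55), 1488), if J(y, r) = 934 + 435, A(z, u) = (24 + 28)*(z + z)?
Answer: -1369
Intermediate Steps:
A(z, u) = 104*z (A(z, u) = 52*(2*z) = 104*z)
J(y, r) = 1369
-J(A(-25, -55), 1488) = -1*1369 = -1369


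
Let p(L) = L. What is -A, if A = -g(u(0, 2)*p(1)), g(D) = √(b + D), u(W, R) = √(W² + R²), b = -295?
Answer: I*√293 ≈ 17.117*I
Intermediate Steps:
u(W, R) = √(R² + W²)
g(D) = √(-295 + D)
A = -I*√293 (A = -√(-295 + √(2² + 0²)*1) = -√(-295 + √(4 + 0)*1) = -√(-295 + √4*1) = -√(-295 + 2*1) = -√(-295 + 2) = -√(-293) = -I*√293 ≈ -17.117*I)
-A = -(-1)*I*√293 = I*√293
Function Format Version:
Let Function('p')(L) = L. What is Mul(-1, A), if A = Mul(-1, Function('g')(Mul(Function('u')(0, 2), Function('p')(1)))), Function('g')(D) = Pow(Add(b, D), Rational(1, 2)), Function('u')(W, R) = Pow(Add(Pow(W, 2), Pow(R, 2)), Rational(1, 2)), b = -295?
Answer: Mul(I, Pow(293, Rational(1, 2))) ≈ Mul(17.117, I)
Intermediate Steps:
Function('u')(W, R) = Pow(Add(Pow(R, 2), Pow(W, 2)), Rational(1, 2))
Function('g')(D) = Pow(Add(-295, D), Rational(1, 2))
A = Mul(-1, I, Pow(293, Rational(1, 2))) (A = Mul(-1, Pow(Add(-295, Mul(Pow(Add(Pow(2, 2), Pow(0, 2)), Rational(1, 2)), 1)), Rational(1, 2))) = Mul(-1, Pow(Add(-295, Mul(Pow(Add(4, 0), Rational(1, 2)), 1)), Rational(1, 2))) = Mul(-1, Pow(Add(-295, Mul(Pow(4, Rational(1, 2)), 1)), Rational(1, 2))) = Mul(-1, Pow(Add(-295, Mul(2, 1)), Rational(1, 2))) = Mul(-1, Pow(Add(-295, 2), Rational(1, 2))) = Mul(-1, Pow(-293, Rational(1, 2))) = Mul(-1, Mul(I, Pow(293, Rational(1, 2)))) = Mul(-1, I, Pow(293, Rational(1, 2))) ≈ Mul(-17.117, I))
Mul(-1, A) = Mul(-1, Mul(-1, I, Pow(293, Rational(1, 2)))) = Mul(I, Pow(293, Rational(1, 2)))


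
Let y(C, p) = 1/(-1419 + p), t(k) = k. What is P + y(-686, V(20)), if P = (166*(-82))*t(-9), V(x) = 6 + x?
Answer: 170653643/1393 ≈ 1.2251e+5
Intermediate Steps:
P = 122508 (P = (166*(-82))*(-9) = -13612*(-9) = 122508)
P + y(-686, V(20)) = 122508 + 1/(-1419 + (6 + 20)) = 122508 + 1/(-1419 + 26) = 122508 + 1/(-1393) = 122508 - 1/1393 = 170653643/1393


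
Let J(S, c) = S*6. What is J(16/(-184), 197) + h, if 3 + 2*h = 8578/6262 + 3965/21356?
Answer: -3826267271/3075819256 ≈ -1.2440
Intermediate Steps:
J(S, c) = 6*S
h = -96586609/133731272 (h = -3/2 + (8578/6262 + 3965/21356)/2 = -3/2 + (8578*(1/6262) + 3965*(1/21356))/2 = -3/2 + (4289/3131 + 3965/21356)/2 = -3/2 + (½)*(104010299/66865636) = -3/2 + 104010299/133731272 = -96586609/133731272 ≈ -0.72224)
J(16/(-184), 197) + h = 6*(16/(-184)) - 96586609/133731272 = 6*(16*(-1/184)) - 96586609/133731272 = 6*(-2/23) - 96586609/133731272 = -12/23 - 96586609/133731272 = -3826267271/3075819256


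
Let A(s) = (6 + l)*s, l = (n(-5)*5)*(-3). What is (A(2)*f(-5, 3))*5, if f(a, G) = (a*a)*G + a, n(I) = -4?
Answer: 46200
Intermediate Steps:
f(a, G) = a + G*a² (f(a, G) = a²*G + a = G*a² + a = a + G*a²)
l = 60 (l = -4*5*(-3) = -20*(-3) = 60)
A(s) = 66*s (A(s) = (6 + 60)*s = 66*s)
(A(2)*f(-5, 3))*5 = ((66*2)*(-5*(1 + 3*(-5))))*5 = (132*(-5*(1 - 15)))*5 = (132*(-5*(-14)))*5 = (132*70)*5 = 9240*5 = 46200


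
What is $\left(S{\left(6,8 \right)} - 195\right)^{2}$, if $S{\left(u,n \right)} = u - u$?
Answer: $38025$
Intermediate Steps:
$S{\left(u,n \right)} = 0$
$\left(S{\left(6,8 \right)} - 195\right)^{2} = \left(0 - 195\right)^{2} = \left(-195\right)^{2} = 38025$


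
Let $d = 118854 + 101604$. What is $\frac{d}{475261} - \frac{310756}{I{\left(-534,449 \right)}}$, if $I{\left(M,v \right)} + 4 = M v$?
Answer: $\frac{100274710988}{56976664985} \approx 1.7599$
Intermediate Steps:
$I{\left(M,v \right)} = -4 + M v$
$d = 220458$
$\frac{d}{475261} - \frac{310756}{I{\left(-534,449 \right)}} = \frac{220458}{475261} - \frac{310756}{-4 - 239766} = 220458 \cdot \frac{1}{475261} - \frac{310756}{-4 - 239766} = \frac{220458}{475261} - \frac{310756}{-239770} = \frac{220458}{475261} - - \frac{155378}{119885} = \frac{220458}{475261} + \frac{155378}{119885} = \frac{100274710988}{56976664985}$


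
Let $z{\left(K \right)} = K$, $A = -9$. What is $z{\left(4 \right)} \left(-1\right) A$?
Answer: $36$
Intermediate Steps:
$z{\left(4 \right)} \left(-1\right) A = 4 \left(-1\right) \left(-9\right) = \left(-4\right) \left(-9\right) = 36$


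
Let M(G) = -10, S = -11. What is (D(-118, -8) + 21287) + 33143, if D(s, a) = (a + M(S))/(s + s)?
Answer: 6422749/118 ≈ 54430.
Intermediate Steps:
D(s, a) = (-10 + a)/(2*s) (D(s, a) = (a - 10)/(s + s) = (-10 + a)/((2*s)) = (-10 + a)*(1/(2*s)) = (-10 + a)/(2*s))
(D(-118, -8) + 21287) + 33143 = ((½)*(-10 - 8)/(-118) + 21287) + 33143 = ((½)*(-1/118)*(-18) + 21287) + 33143 = (9/118 + 21287) + 33143 = 2511875/118 + 33143 = 6422749/118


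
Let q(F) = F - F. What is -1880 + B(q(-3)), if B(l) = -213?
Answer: -2093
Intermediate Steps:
q(F) = 0
-1880 + B(q(-3)) = -1880 - 213 = -2093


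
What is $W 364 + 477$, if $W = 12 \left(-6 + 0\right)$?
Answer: $-25731$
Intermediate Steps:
$W = -72$ ($W = 12 \left(-6\right) = -72$)
$W 364 + 477 = \left(-72\right) 364 + 477 = -26208 + 477 = -25731$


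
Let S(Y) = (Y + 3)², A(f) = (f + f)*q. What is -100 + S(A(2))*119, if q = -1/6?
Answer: 4931/9 ≈ 547.89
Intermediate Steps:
q = -⅙ (q = -1*⅙ = -⅙ ≈ -0.16667)
A(f) = -f/3 (A(f) = (f + f)*(-⅙) = (2*f)*(-⅙) = -f/3)
S(Y) = (3 + Y)²
-100 + S(A(2))*119 = -100 + (3 - ⅓*2)²*119 = -100 + (3 - ⅔)²*119 = -100 + (7/3)²*119 = -100 + (49/9)*119 = -100 + 5831/9 = 4931/9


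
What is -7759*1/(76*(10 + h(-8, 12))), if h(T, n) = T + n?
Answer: -7759/1064 ≈ -7.2923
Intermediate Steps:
-7759*1/(76*(10 + h(-8, 12))) = -7759*1/(76*(10 + (-8 + 12))) = -7759*1/(76*(10 + 4)) = -7759/(14*76) = -7759/1064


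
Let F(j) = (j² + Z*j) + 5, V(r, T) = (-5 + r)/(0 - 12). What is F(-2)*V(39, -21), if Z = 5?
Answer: 17/6 ≈ 2.8333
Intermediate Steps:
V(r, T) = 5/12 - r/12 (V(r, T) = (-5 + r)/(-12) = (-5 + r)*(-1/12) = 5/12 - r/12)
F(j) = 5 + j² + 5*j (F(j) = (j² + 5*j) + 5 = 5 + j² + 5*j)
F(-2)*V(39, -21) = (5 + (-2)² + 5*(-2))*(5/12 - 1/12*39) = (5 + 4 - 10)*(5/12 - 13/4) = -1*(-17/6) = 17/6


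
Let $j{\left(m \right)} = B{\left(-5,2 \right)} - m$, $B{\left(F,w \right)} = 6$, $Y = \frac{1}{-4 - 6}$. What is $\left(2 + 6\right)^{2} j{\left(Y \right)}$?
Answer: $\frac{1952}{5} \approx 390.4$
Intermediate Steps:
$Y = - \frac{1}{10}$ ($Y = \frac{1}{-10} = - \frac{1}{10} \approx -0.1$)
$j{\left(m \right)} = 6 - m$
$\left(2 + 6\right)^{2} j{\left(Y \right)} = \left(2 + 6\right)^{2} \left(6 - - \frac{1}{10}\right) = 8^{2} \left(6 + \frac{1}{10}\right) = 64 \cdot \frac{61}{10} = \frac{1952}{5}$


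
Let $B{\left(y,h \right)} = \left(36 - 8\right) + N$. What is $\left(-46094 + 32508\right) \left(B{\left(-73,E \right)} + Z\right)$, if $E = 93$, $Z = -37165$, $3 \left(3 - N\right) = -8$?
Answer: $\frac{1513398884}{3} \approx 5.0447 \cdot 10^{8}$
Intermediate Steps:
$N = \frac{17}{3}$ ($N = 3 - - \frac{8}{3} = 3 + \frac{8}{3} = \frac{17}{3} \approx 5.6667$)
$B{\left(y,h \right)} = \frac{101}{3}$ ($B{\left(y,h \right)} = \left(36 - 8\right) + \frac{17}{3} = 28 + \frac{17}{3} = \frac{101}{3}$)
$\left(-46094 + 32508\right) \left(B{\left(-73,E \right)} + Z\right) = \left(-46094 + 32508\right) \left(\frac{101}{3} - 37165\right) = \left(-13586\right) \left(- \frac{111394}{3}\right) = \frac{1513398884}{3}$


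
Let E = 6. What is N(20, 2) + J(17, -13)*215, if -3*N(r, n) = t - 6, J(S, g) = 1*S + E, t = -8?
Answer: 14849/3 ≈ 4949.7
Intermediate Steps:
J(S, g) = 6 + S (J(S, g) = 1*S + 6 = S + 6 = 6 + S)
N(r, n) = 14/3 (N(r, n) = -(-8 - 6)/3 = -⅓*(-14) = 14/3)
N(20, 2) + J(17, -13)*215 = 14/3 + (6 + 17)*215 = 14/3 + 23*215 = 14/3 + 4945 = 14849/3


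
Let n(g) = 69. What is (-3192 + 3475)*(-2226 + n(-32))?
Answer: -610431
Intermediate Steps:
(-3192 + 3475)*(-2226 + n(-32)) = (-3192 + 3475)*(-2226 + 69) = 283*(-2157) = -610431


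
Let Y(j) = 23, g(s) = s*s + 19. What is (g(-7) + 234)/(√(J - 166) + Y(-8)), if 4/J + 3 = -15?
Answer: 62514/6257 - 1812*I*√374/6257 ≈ 9.991 - 5.6005*I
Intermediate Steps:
J = -2/9 (J = 4/(-3 - 15) = 4/(-18) = 4*(-1/18) = -2/9 ≈ -0.22222)
g(s) = 19 + s² (g(s) = s² + 19 = 19 + s²)
(g(-7) + 234)/(√(J - 166) + Y(-8)) = ((19 + (-7)²) + 234)/(√(-2/9 - 166) + 23) = ((19 + 49) + 234)/(√(-1496/9) + 23) = (68 + 234)/(2*I*√374/3 + 23) = 302/(23 + 2*I*√374/3)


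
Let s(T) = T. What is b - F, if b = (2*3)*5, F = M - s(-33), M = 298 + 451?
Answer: -752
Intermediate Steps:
M = 749
F = 782 (F = 749 - 1*(-33) = 749 + 33 = 782)
b = 30 (b = 6*5 = 30)
b - F = 30 - 1*782 = 30 - 782 = -752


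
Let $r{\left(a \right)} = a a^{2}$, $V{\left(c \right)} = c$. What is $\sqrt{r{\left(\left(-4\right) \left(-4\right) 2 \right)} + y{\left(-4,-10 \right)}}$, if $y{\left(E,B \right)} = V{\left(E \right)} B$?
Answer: $2 \sqrt{8202} \approx 181.13$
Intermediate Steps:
$y{\left(E,B \right)} = B E$ ($y{\left(E,B \right)} = E B = B E$)
$r{\left(a \right)} = a^{3}$
$\sqrt{r{\left(\left(-4\right) \left(-4\right) 2 \right)} + y{\left(-4,-10 \right)}} = \sqrt{\left(\left(-4\right) \left(-4\right) 2\right)^{3} - -40} = \sqrt{\left(16 \cdot 2\right)^{3} + 40} = \sqrt{32^{3} + 40} = \sqrt{32768 + 40} = \sqrt{32808} = 2 \sqrt{8202}$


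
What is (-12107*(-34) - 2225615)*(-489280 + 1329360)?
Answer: -1523885798160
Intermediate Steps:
(-12107*(-34) - 2225615)*(-489280 + 1329360) = (411638 - 2225615)*840080 = -1813977*840080 = -1523885798160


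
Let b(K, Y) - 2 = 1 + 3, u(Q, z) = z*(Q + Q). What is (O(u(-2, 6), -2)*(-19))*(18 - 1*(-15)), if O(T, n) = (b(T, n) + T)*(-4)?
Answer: -45144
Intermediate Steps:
u(Q, z) = 2*Q*z (u(Q, z) = z*(2*Q) = 2*Q*z)
b(K, Y) = 6 (b(K, Y) = 2 + (1 + 3) = 2 + 4 = 6)
O(T, n) = -24 - 4*T (O(T, n) = (6 + T)*(-4) = -24 - 4*T)
(O(u(-2, 6), -2)*(-19))*(18 - 1*(-15)) = ((-24 - 8*(-2)*6)*(-19))*(18 - 1*(-15)) = ((-24 - 4*(-24))*(-19))*(18 + 15) = ((-24 + 96)*(-19))*33 = (72*(-19))*33 = -1368*33 = -45144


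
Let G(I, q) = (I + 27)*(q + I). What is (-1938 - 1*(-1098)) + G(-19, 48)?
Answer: -608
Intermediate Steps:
G(I, q) = (27 + I)*(I + q)
(-1938 - 1*(-1098)) + G(-19, 48) = (-1938 - 1*(-1098)) + ((-19)**2 + 27*(-19) + 27*48 - 19*48) = (-1938 + 1098) + (361 - 513 + 1296 - 912) = -840 + 232 = -608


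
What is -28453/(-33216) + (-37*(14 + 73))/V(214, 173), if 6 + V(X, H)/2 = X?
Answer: -2971433/431808 ≈ -6.8814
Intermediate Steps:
V(X, H) = -12 + 2*X
-28453/(-33216) + (-37*(14 + 73))/V(214, 173) = -28453/(-33216) + (-37*(14 + 73))/(-12 + 2*214) = -28453*(-1/33216) + (-37*87)/(-12 + 428) = 28453/33216 - 3219/416 = -2971433/431808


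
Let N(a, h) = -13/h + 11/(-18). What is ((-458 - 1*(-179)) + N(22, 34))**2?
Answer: 1835179921/23409 ≈ 78396.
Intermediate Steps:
N(a, h) = -11/18 - 13/h (N(a, h) = -13/h + 11*(-1/18) = -13/h - 11/18 = -11/18 - 13/h)
((-458 - 1*(-179)) + N(22, 34))**2 = ((-458 - 1*(-179)) + (-11/18 - 13/34))**2 = ((-458 + 179) + (-11/18 - 13*1/34))**2 = (-279 + (-11/18 - 13/34))**2 = (-279 - 152/153)**2 = (-42839/153)**2 = 1835179921/23409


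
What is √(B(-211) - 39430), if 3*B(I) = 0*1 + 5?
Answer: I*√354855/3 ≈ 198.57*I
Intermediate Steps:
B(I) = 5/3 (B(I) = (0*1 + 5)/3 = (0 + 5)/3 = (⅓)*5 = 5/3)
√(B(-211) - 39430) = √(5/3 - 39430) = √(-118285/3) = I*√354855/3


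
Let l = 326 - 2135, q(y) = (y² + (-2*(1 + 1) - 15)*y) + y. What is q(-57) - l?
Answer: 6084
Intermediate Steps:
q(y) = y² - 18*y (q(y) = (y² + (-2*2 - 15)*y) + y = (y² + (-4 - 15)*y) + y = (y² - 19*y) + y = y² - 18*y)
l = -1809
q(-57) - l = -57*(-18 - 57) - 1*(-1809) = -57*(-75) + 1809 = 4275 + 1809 = 6084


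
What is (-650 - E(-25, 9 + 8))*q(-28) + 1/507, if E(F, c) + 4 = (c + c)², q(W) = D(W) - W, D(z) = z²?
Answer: -741854567/507 ≈ -1.4632e+6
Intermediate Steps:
q(W) = W² - W
E(F, c) = -4 + 4*c² (E(F, c) = -4 + (c + c)² = -4 + (2*c)² = -4 + 4*c²)
(-650 - E(-25, 9 + 8))*q(-28) + 1/507 = (-650 - (-4 + 4*(9 + 8)²))*(-28*(-1 - 28)) + 1/507 = (-650 - (-4 + 4*17²))*(-28*(-29)) + 1/507 = (-650 - (-4 + 4*289))*812 + 1/507 = (-650 - (-4 + 1156))*812 + 1/507 = (-650 - 1*1152)*812 + 1/507 = (-650 - 1152)*812 + 1/507 = -1802*812 + 1/507 = -1463224 + 1/507 = -741854567/507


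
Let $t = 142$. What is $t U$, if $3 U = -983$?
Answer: $- \frac{139586}{3} \approx -46529.0$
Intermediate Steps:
$U = - \frac{983}{3}$ ($U = \frac{1}{3} \left(-983\right) = - \frac{983}{3} \approx -327.67$)
$t U = 142 \left(- \frac{983}{3}\right) = - \frac{139586}{3}$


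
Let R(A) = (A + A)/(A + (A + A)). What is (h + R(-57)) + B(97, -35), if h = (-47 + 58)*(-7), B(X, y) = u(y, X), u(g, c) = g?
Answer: -334/3 ≈ -111.33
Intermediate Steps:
B(X, y) = y
h = -77 (h = 11*(-7) = -77)
R(A) = 2/3 (R(A) = (2*A)/(A + 2*A) = (2*A)/((3*A)) = (2*A)*(1/(3*A)) = 2/3)
(h + R(-57)) + B(97, -35) = (-77 + 2/3) - 35 = -229/3 - 35 = -334/3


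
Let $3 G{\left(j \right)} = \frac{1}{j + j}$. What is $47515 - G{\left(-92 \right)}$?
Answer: $\frac{26228281}{552} \approx 47515.0$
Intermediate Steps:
$G{\left(j \right)} = \frac{1}{6 j}$ ($G{\left(j \right)} = \frac{1}{3 \left(j + j\right)} = \frac{1}{3 \cdot 2 j} = \frac{\frac{1}{2} \frac{1}{j}}{3} = \frac{1}{6 j}$)
$47515 - G{\left(-92 \right)} = 47515 - \frac{1}{6 \left(-92\right)} = 47515 - \frac{1}{6} \left(- \frac{1}{92}\right) = 47515 - - \frac{1}{552} = 47515 + \frac{1}{552} = \frac{26228281}{552}$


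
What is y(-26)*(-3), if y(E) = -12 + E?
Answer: 114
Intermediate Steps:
y(-26)*(-3) = (-12 - 26)*(-3) = -38*(-3) = 114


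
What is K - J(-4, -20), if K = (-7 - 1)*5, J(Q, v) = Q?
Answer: -36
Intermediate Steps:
K = -40 (K = -8*5 = -40)
K - J(-4, -20) = -40 - 1*(-4) = -40 + 4 = -36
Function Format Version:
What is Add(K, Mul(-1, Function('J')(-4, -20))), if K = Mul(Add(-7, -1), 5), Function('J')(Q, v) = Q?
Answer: -36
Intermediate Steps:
K = -40 (K = Mul(-8, 5) = -40)
Add(K, Mul(-1, Function('J')(-4, -20))) = Add(-40, Mul(-1, -4)) = Add(-40, 4) = -36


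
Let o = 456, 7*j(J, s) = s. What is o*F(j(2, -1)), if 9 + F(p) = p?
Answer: -29184/7 ≈ -4169.1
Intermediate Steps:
j(J, s) = s/7
F(p) = -9 + p
o*F(j(2, -1)) = 456*(-9 + (⅐)*(-1)) = 456*(-9 - ⅐) = 456*(-64/7) = -29184/7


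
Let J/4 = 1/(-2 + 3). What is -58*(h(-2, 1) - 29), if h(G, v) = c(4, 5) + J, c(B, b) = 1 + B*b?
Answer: 232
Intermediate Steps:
J = 4 (J = 4/(-2 + 3) = 4/1 = 4*1 = 4)
h(G, v) = 25 (h(G, v) = (1 + 4*5) + 4 = (1 + 20) + 4 = 21 + 4 = 25)
-58*(h(-2, 1) - 29) = -58*(25 - 29) = -58*(-4) = 232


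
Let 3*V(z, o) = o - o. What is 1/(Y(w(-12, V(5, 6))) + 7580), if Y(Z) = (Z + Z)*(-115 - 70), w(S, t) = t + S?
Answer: 1/12020 ≈ 8.3195e-5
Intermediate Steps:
V(z, o) = 0 (V(z, o) = (o - o)/3 = (⅓)*0 = 0)
w(S, t) = S + t
Y(Z) = -370*Z (Y(Z) = (2*Z)*(-185) = -370*Z)
1/(Y(w(-12, V(5, 6))) + 7580) = 1/(-370*(-12 + 0) + 7580) = 1/(-370*(-12) + 7580) = 1/(4440 + 7580) = 1/12020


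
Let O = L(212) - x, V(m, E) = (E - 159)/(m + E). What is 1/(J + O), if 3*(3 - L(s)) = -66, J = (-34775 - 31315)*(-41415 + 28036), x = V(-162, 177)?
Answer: 5/4421090669 ≈ 1.1309e-9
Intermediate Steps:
V(m, E) = (-159 + E)/(E + m)
x = 6/5 (x = (-159 + 177)/(177 - 162) = 18/15 = (1/15)*18 = 6/5 ≈ 1.2000)
J = 884218110 (J = -66090*(-13379) = 884218110)
L(s) = 25 (L(s) = 3 - ⅓*(-66) = 3 + 22 = 25)
O = 119/5 (O = 25 - 1*6/5 = 25 - 6/5 = 119/5 ≈ 23.800)
1/(J + O) = 1/(884218110 + 119/5) = 1/(4421090669/5) = 5/4421090669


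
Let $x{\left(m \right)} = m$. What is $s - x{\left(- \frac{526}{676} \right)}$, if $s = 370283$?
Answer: $\frac{125155917}{338} \approx 3.7028 \cdot 10^{5}$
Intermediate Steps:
$s - x{\left(- \frac{526}{676} \right)} = 370283 - - \frac{526}{676} = 370283 - \left(-526\right) \frac{1}{676} = 370283 - - \frac{263}{338} = 370283 + \frac{263}{338} = \frac{125155917}{338}$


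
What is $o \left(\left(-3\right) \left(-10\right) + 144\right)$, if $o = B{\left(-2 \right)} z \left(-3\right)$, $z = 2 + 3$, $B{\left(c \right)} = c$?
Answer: $5220$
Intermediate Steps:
$z = 5$
$o = 30$ ($o = \left(-2\right) 5 \left(-3\right) = \left(-10\right) \left(-3\right) = 30$)
$o \left(\left(-3\right) \left(-10\right) + 144\right) = 30 \left(\left(-3\right) \left(-10\right) + 144\right) = 30 \left(30 + 144\right) = 30 \cdot 174 = 5220$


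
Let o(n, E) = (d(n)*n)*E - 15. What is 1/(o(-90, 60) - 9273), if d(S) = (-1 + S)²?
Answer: -1/44726688 ≈ -2.2358e-8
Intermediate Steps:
o(n, E) = -15 + E*n*(-1 + n)² (o(n, E) = ((-1 + n)²*n)*E - 15 = (n*(-1 + n)²)*E - 15 = E*n*(-1 + n)² - 15 = -15 + E*n*(-1 + n)²)
1/(o(-90, 60) - 9273) = 1/((-15 + 60*(-90)*(-1 - 90)²) - 9273) = 1/((-15 + 60*(-90)*(-91)²) - 9273) = 1/((-15 + 60*(-90)*8281) - 9273) = 1/((-15 - 44717400) - 9273) = 1/(-44717415 - 9273) = 1/(-44726688) = -1/44726688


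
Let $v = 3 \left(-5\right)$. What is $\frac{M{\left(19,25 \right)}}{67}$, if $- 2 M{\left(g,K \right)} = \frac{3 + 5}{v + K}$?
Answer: $- \frac{2}{335} \approx -0.0059702$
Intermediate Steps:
$v = -15$
$M{\left(g,K \right)} = - \frac{4}{-15 + K}$ ($M{\left(g,K \right)} = - \frac{\left(3 + 5\right) \frac{1}{-15 + K}}{2} = - \frac{8 \frac{1}{-15 + K}}{2} = - \frac{4}{-15 + K}$)
$\frac{M{\left(19,25 \right)}}{67} = \frac{\left(-4\right) \frac{1}{-15 + 25}}{67} = - \frac{4}{10} \cdot \frac{1}{67} = \left(-4\right) \frac{1}{10} \cdot \frac{1}{67} = \left(- \frac{2}{5}\right) \frac{1}{67} = - \frac{2}{335}$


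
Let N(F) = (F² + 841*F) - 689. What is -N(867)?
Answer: -1480147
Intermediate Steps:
N(F) = -689 + F² + 841*F
-N(867) = -(-689 + 867² + 841*867) = -(-689 + 751689 + 729147) = -1*1480147 = -1480147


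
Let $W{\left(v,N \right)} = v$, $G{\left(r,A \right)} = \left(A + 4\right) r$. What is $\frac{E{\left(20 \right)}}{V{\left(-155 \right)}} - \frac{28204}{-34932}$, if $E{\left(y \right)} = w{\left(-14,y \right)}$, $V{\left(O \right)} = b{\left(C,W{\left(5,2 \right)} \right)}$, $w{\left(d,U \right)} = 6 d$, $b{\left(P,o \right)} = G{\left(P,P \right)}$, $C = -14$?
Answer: $\frac{9056}{43665} \approx 0.2074$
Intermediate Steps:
$G{\left(r,A \right)} = r \left(4 + A\right)$ ($G{\left(r,A \right)} = \left(4 + A\right) r = r \left(4 + A\right)$)
$b{\left(P,o \right)} = P \left(4 + P\right)$
$V{\left(O \right)} = 140$ ($V{\left(O \right)} = - 14 \left(4 - 14\right) = \left(-14\right) \left(-10\right) = 140$)
$E{\left(y \right)} = -84$ ($E{\left(y \right)} = 6 \left(-14\right) = -84$)
$\frac{E{\left(20 \right)}}{V{\left(-155 \right)}} - \frac{28204}{-34932} = - \frac{84}{140} - \frac{28204}{-34932} = \left(-84\right) \frac{1}{140} - - \frac{7051}{8733} = - \frac{3}{5} + \frac{7051}{8733} = \frac{9056}{43665}$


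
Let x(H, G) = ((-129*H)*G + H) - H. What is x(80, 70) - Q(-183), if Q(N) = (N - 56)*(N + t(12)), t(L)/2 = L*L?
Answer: -697305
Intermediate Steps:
t(L) = 2*L**2 (t(L) = 2*(L*L) = 2*L**2)
x(H, G) = -129*G*H (x(H, G) = (-129*G*H + H) - H = (H - 129*G*H) - H = -129*G*H)
Q(N) = (-56 + N)*(288 + N) (Q(N) = (N - 56)*(N + 2*12**2) = (-56 + N)*(N + 2*144) = (-56 + N)*(N + 288) = (-56 + N)*(288 + N))
x(80, 70) - Q(-183) = -129*70*80 - (-16128 + (-183)**2 + 232*(-183)) = -722400 - (-16128 + 33489 - 42456) = -722400 - 1*(-25095) = -722400 + 25095 = -697305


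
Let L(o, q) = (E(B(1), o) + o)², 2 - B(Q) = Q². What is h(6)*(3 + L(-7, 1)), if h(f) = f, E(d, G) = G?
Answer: 1194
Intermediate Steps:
B(Q) = 2 - Q²
L(o, q) = 4*o² (L(o, q) = (o + o)² = (2*o)² = 4*o²)
h(6)*(3 + L(-7, 1)) = 6*(3 + 4*(-7)²) = 6*(3 + 4*49) = 6*(3 + 196) = 6*199 = 1194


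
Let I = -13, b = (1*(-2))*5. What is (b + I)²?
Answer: 529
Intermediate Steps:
b = -10 (b = -2*5 = -10)
(b + I)² = (-10 - 13)² = (-23)² = 529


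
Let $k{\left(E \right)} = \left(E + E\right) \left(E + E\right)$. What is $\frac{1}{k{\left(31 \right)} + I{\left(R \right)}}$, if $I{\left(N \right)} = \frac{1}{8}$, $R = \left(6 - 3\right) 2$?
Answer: $\frac{8}{30753} \approx 0.00026014$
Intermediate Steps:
$k{\left(E \right)} = 4 E^{2}$ ($k{\left(E \right)} = 2 E 2 E = 4 E^{2}$)
$R = 6$ ($R = 3 \cdot 2 = 6$)
$I{\left(N \right)} = \frac{1}{8}$
$\frac{1}{k{\left(31 \right)} + I{\left(R \right)}} = \frac{1}{4 \cdot 31^{2} + \frac{1}{8}} = \frac{1}{4 \cdot 961 + \frac{1}{8}} = \frac{1}{3844 + \frac{1}{8}} = \frac{1}{\frac{30753}{8}} = \frac{8}{30753}$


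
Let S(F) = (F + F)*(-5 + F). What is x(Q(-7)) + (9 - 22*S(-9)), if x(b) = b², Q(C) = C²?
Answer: -3134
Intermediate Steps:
S(F) = 2*F*(-5 + F) (S(F) = (2*F)*(-5 + F) = 2*F*(-5 + F))
x(Q(-7)) + (9 - 22*S(-9)) = ((-7)²)² + (9 - 44*(-9)*(-5 - 9)) = 49² + (9 - 44*(-9)*(-14)) = 2401 + (9 - 22*252) = 2401 + (9 - 5544) = 2401 - 5535 = -3134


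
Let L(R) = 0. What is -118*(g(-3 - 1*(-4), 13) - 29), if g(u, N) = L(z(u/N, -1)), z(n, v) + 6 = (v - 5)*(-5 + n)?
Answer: 3422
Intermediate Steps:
z(n, v) = -6 + (-5 + n)*(-5 + v) (z(n, v) = -6 + (v - 5)*(-5 + n) = -6 + (-5 + v)*(-5 + n) = -6 + (-5 + n)*(-5 + v))
g(u, N) = 0
-118*(g(-3 - 1*(-4), 13) - 29) = -118*(0 - 29) = -118*(-29) = 3422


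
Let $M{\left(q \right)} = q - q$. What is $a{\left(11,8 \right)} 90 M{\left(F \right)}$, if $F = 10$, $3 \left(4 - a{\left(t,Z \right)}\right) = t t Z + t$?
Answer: $0$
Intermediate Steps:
$a{\left(t,Z \right)} = 4 - \frac{t}{3} - \frac{Z t^{2}}{3}$ ($a{\left(t,Z \right)} = 4 - \frac{t t Z + t}{3} = 4 - \frac{t^{2} Z + t}{3} = 4 - \frac{Z t^{2} + t}{3} = 4 - \frac{t + Z t^{2}}{3} = 4 - \left(\frac{t}{3} + \frac{Z t^{2}}{3}\right) = 4 - \frac{t}{3} - \frac{Z t^{2}}{3}$)
$M{\left(q \right)} = 0$
$a{\left(11,8 \right)} 90 M{\left(F \right)} = \left(4 - \frac{11}{3} - \frac{8 \cdot 11^{2}}{3}\right) 90 \cdot 0 = \left(4 - \frac{11}{3} - \frac{8}{3} \cdot 121\right) 90 \cdot 0 = \left(4 - \frac{11}{3} - \frac{968}{3}\right) 90 \cdot 0 = \left(- \frac{967}{3}\right) 90 \cdot 0 = \left(-29010\right) 0 = 0$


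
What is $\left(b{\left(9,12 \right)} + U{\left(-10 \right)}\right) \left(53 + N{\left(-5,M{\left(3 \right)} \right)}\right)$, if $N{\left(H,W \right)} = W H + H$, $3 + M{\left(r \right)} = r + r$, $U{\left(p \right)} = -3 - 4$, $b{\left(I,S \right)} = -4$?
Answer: $-363$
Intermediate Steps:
$U{\left(p \right)} = -7$
$M{\left(r \right)} = -3 + 2 r$ ($M{\left(r \right)} = -3 + \left(r + r\right) = -3 + 2 r$)
$N{\left(H,W \right)} = H + H W$ ($N{\left(H,W \right)} = H W + H = H + H W$)
$\left(b{\left(9,12 \right)} + U{\left(-10 \right)}\right) \left(53 + N{\left(-5,M{\left(3 \right)} \right)}\right) = \left(-4 - 7\right) \left(53 - 5 \left(1 + \left(-3 + 2 \cdot 3\right)\right)\right) = - 11 \left(53 - 5 \left(1 + \left(-3 + 6\right)\right)\right) = - 11 \left(53 - 5 \left(1 + 3\right)\right) = - 11 \left(53 - 20\right) = \left(-11\right) 33 = -363$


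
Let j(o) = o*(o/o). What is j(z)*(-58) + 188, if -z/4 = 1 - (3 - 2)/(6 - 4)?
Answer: 304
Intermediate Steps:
z = -2 (z = -4*(1 - (3 - 2)/(6 - 4)) = -4*(1 - 1/2) = -4*1/2 = -2)
j(o) = o (j(o) = o*1 = o)
j(z)*(-58) + 188 = -2*(-58) + 188 = 116 + 188 = 304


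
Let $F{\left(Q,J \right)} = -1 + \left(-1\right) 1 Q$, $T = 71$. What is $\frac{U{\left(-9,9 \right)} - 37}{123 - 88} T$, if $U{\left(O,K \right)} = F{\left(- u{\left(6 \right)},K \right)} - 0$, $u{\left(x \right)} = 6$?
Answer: $- \frac{2272}{35} \approx -64.914$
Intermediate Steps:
$F{\left(Q,J \right)} = -1 - Q$
$U{\left(O,K \right)} = 5$ ($U{\left(O,K \right)} = \left(-1 - \left(-1\right) 6\right) - 0 = \left(-1 - -6\right) + 0 = \left(-1 + 6\right) + 0 = 5 + 0 = 5$)
$\frac{U{\left(-9,9 \right)} - 37}{123 - 88} T = \frac{5 - 37}{123 - 88} \cdot 71 = - \frac{32}{35} \cdot 71 = \left(-32\right) \frac{1}{35} \cdot 71 = \left(- \frac{32}{35}\right) 71 = - \frac{2272}{35}$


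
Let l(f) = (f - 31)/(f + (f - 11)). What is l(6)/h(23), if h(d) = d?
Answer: -25/23 ≈ -1.0870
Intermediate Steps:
l(f) = (-31 + f)/(-11 + 2*f) (l(f) = (-31 + f)/(f + (-11 + f)) = (-31 + f)/(-11 + 2*f))
l(6)/h(23) = ((-31 + 6)/(-11 + 2*6))/23 = (-25/(-11 + 12))*(1/23) = (-25/1)*(1/23) = (1*(-25))*(1/23) = -25*1/23 = -25/23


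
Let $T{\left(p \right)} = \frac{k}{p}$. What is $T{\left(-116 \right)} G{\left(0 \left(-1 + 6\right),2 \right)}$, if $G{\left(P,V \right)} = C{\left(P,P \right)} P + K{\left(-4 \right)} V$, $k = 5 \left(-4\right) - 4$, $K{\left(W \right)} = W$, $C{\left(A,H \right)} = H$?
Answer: $- \frac{48}{29} \approx -1.6552$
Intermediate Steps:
$k = -24$ ($k = -20 - 4 = -24$)
$T{\left(p \right)} = - \frac{24}{p}$
$G{\left(P,V \right)} = P^{2} - 4 V$ ($G{\left(P,V \right)} = P P - 4 V = P^{2} - 4 V$)
$T{\left(-116 \right)} G{\left(0 \left(-1 + 6\right),2 \right)} = - \frac{24}{-116} \left(\left(0 \left(-1 + 6\right)\right)^{2} - 8\right) = \left(-24\right) \left(- \frac{1}{116}\right) \left(\left(0 \cdot 5\right)^{2} - 8\right) = \frac{6 \left(0^{2} - 8\right)}{29} = \frac{6 \left(0 - 8\right)}{29} = \frac{6}{29} \left(-8\right) = - \frac{48}{29}$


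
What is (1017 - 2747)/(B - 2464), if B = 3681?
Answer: -1730/1217 ≈ -1.4215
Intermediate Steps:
(1017 - 2747)/(B - 2464) = (1017 - 2747)/(3681 - 2464) = -1730/1217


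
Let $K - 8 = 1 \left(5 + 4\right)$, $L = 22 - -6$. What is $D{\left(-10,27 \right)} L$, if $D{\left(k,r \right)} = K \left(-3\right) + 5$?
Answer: $-1288$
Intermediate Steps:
$L = 28$ ($L = 22 + 6 = 28$)
$K = 17$ ($K = 8 + 1 \left(5 + 4\right) = 8 + 1 \cdot 9 = 8 + 9 = 17$)
$D{\left(k,r \right)} = -46$ ($D{\left(k,r \right)} = 17 \left(-3\right) + 5 = -51 + 5 = -46$)
$D{\left(-10,27 \right)} L = \left(-46\right) 28 = -1288$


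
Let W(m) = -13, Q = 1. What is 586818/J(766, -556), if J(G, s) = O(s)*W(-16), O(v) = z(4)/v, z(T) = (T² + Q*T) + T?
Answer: 13594617/13 ≈ 1.0457e+6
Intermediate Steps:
z(T) = T² + 2*T (z(T) = (T² + 1*T) + T = (T² + T) + T = (T + T²) + T = T² + 2*T)
O(v) = 24/v (O(v) = (4*(2 + 4))/v = (4*6)/v = 24/v)
J(G, s) = -312/s (J(G, s) = (24/s)*(-13) = -312/s)
586818/J(766, -556) = 586818/((-312/(-556))) = 586818/((-312*(-1/556))) = 586818/(78/139) = 586818*(139/78) = 13594617/13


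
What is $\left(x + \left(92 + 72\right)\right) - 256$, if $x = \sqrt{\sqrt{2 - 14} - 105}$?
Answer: $-92 + \sqrt{-105 + 2 i \sqrt{3}} \approx -91.831 + 10.248 i$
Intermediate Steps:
$x = \sqrt{-105 + 2 i \sqrt{3}}$ ($x = \sqrt{\sqrt{-12} - 105} = \sqrt{2 i \sqrt{3} - 105} = \sqrt{-105 + 2 i \sqrt{3}} \approx 0.169 + 10.248 i$)
$\left(x + \left(92 + 72\right)\right) - 256 = \left(\sqrt{-105 + 2 i \sqrt{3}} + \left(92 + 72\right)\right) - 256 = \left(\sqrt{-105 + 2 i \sqrt{3}} + 164\right) - 256 = \left(164 + \sqrt{-105 + 2 i \sqrt{3}}\right) - 256 = -92 + \sqrt{-105 + 2 i \sqrt{3}}$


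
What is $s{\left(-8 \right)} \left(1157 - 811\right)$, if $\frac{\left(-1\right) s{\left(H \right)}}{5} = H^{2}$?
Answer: $-110720$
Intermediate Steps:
$s{\left(H \right)} = - 5 H^{2}$
$s{\left(-8 \right)} \left(1157 - 811\right) = - 5 \left(-8\right)^{2} \left(1157 - 811\right) = \left(-5\right) 64 \cdot 346 = \left(-320\right) 346 = -110720$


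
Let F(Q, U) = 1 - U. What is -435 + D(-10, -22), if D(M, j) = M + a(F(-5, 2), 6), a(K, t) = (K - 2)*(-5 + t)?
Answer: -448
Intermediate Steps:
a(K, t) = (-5 + t)*(-2 + K) (a(K, t) = (-2 + K)*(-5 + t) = (-5 + t)*(-2 + K))
D(M, j) = -3 + M (D(M, j) = M + (10 - 5*(1 - 1*2) - 2*6 + (1 - 1*2)*6) = M + (10 - 5*(1 - 2) - 12 + (1 - 2)*6) = M + (10 - 5*(-1) - 12 - 1*6) = M + (10 + 5 - 12 - 6) = M - 3 = -3 + M)
-435 + D(-10, -22) = -435 + (-3 - 10) = -435 - 13 = -448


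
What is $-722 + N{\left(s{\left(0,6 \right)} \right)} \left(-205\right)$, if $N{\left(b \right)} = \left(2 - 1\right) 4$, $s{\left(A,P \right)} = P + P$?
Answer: $-1542$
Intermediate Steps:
$s{\left(A,P \right)} = 2 P$
$N{\left(b \right)} = 4$ ($N{\left(b \right)} = 1 \cdot 4 = 4$)
$-722 + N{\left(s{\left(0,6 \right)} \right)} \left(-205\right) = -722 + 4 \left(-205\right) = -722 - 820 = -1542$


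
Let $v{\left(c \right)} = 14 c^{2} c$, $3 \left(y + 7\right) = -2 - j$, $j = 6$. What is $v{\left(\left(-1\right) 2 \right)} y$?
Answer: $\frac{3248}{3} \approx 1082.7$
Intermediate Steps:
$y = - \frac{29}{3}$ ($y = -7 + \frac{-2 - 6}{3} = -7 + \frac{1}{3} \left(-8\right) = -7 - \frac{8}{3} = - \frac{29}{3} \approx -9.6667$)
$v{\left(c \right)} = 14 c^{3}$
$v{\left(\left(-1\right) 2 \right)} y = 14 \left(\left(-1\right) 2\right)^{3} \left(- \frac{29}{3}\right) = 14 \left(-2\right)^{3} \left(- \frac{29}{3}\right) = 14 \left(-8\right) \left(- \frac{29}{3}\right) = \left(-112\right) \left(- \frac{29}{3}\right) = \frac{3248}{3}$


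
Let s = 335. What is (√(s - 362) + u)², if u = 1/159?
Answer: -682586/25281 + 2*I*√3/53 ≈ -27.0 + 0.06536*I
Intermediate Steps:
u = 1/159 ≈ 0.0062893
(√(s - 362) + u)² = (√(335 - 362) + 1/159)² = (√(-27) + 1/159)² = (3*I*√3 + 1/159)² = (1/159 + 3*I*√3)²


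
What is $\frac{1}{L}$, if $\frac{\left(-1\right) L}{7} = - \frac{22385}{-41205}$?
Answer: $- \frac{8241}{31339} \approx -0.26296$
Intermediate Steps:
$L = - \frac{31339}{8241}$ ($L = - 7 \left(- \frac{22385}{-41205}\right) = - 7 \left(\left(-22385\right) \left(- \frac{1}{41205}\right)\right) = \left(-7\right) \frac{4477}{8241} = - \frac{31339}{8241} \approx -3.8028$)
$\frac{1}{L} = \frac{1}{- \frac{31339}{8241}} = - \frac{8241}{31339}$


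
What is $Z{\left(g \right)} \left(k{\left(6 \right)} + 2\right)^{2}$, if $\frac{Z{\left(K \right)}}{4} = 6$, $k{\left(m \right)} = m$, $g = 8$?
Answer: $1536$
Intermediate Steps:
$Z{\left(K \right)} = 24$ ($Z{\left(K \right)} = 4 \cdot 6 = 24$)
$Z{\left(g \right)} \left(k{\left(6 \right)} + 2\right)^{2} = 24 \left(6 + 2\right)^{2} = 24 \cdot 8^{2} = 24 \cdot 64 = 1536$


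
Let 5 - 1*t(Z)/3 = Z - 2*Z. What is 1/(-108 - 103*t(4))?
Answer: -1/2889 ≈ -0.00034614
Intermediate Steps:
t(Z) = 15 + 3*Z (t(Z) = 15 - 3*(Z - 2*Z) = 15 - (-3)*Z = 15 + 3*Z)
1/(-108 - 103*t(4)) = 1/(-108 - 103*(15 + 3*4)) = 1/(-108 - 103*(15 + 12)) = 1/(-108 - 103*27) = 1/(-108 - 2781) = 1/(-2889) = -1/2889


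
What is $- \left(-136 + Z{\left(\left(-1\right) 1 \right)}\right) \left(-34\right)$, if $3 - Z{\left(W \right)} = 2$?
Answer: $-4590$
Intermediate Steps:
$Z{\left(W \right)} = 1$ ($Z{\left(W \right)} = 3 - 2 = 1$)
$- \left(-136 + Z{\left(\left(-1\right) 1 \right)}\right) \left(-34\right) = - \left(-136 + 1\right) \left(-34\right) = - \left(-135\right) \left(-34\right) = \left(-1\right) 4590 = -4590$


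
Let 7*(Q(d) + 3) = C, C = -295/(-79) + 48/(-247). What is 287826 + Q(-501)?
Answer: 39314100466/136591 ≈ 2.8782e+5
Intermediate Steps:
C = 69073/19513 (C = -295*(-1/79) + 48*(-1/247) = 295/79 - 48/247 = 69073/19513 ≈ 3.5398)
Q(d) = -340700/136591 (Q(d) = -3 + (1/7)*(69073/19513) = -3 + 69073/136591 = -340700/136591)
287826 + Q(-501) = 287826 - 340700/136591 = 39314100466/136591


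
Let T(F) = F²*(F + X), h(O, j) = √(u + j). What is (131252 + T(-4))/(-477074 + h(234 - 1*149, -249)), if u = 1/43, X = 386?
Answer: -469651682708/1631130479029 - 22894*I*√460358/1631130479029 ≈ -0.28793 - 9.5232e-6*I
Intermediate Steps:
u = 1/43 ≈ 0.023256
h(O, j) = √(1/43 + j)
T(F) = F²*(386 + F) (T(F) = F²*(F + 386) = F²*(386 + F))
(131252 + T(-4))/(-477074 + h(234 - 1*149, -249)) = (131252 + (-4)²*(386 - 4))/(-477074 + √(43 + 1849*(-249))/43) = (131252 + 16*382)/(-477074 + √(43 - 460401)/43) = (131252 + 6112)/(-477074 + √(-460358)/43) = 137364/(-477074 + (I*√460358)/43) = 137364/(-477074 + I*√460358/43)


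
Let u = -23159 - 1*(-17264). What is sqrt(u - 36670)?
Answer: I*sqrt(42565) ≈ 206.31*I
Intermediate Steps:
u = -5895 (u = -23159 + 17264 = -5895)
sqrt(u - 36670) = sqrt(-5895 - 36670) = sqrt(-42565) = I*sqrt(42565)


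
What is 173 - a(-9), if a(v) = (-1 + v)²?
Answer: 73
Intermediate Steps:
173 - a(-9) = 173 - (-1 - 9)² = 173 - 1*(-10)² = 173 - 1*100 = 173 - 100 = 73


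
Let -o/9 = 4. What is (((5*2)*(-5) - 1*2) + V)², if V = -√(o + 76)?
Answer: 2744 + 208*√10 ≈ 3401.8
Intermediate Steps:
o = -36 (o = -9*4 = -36)
V = -2*√10 (V = -√(-36 + 76) = -√40 = -2*√10 ≈ -6.3246)
(((5*2)*(-5) - 1*2) + V)² = (((5*2)*(-5) - 1*2) - 2*√10)² = ((10*(-5) - 2) - 2*√10)² = ((-50 - 2) - 2*√10)² = (-52 - 2*√10)²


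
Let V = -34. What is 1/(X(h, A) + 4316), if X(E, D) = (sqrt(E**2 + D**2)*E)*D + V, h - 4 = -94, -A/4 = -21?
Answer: -2141/433100813038 - 11340*sqrt(421)/216550406519 ≈ -1.0794e-6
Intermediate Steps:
A = 84 (A = -4*(-21) = 84)
h = -90 (h = 4 - 94 = -90)
X(E, D) = -34 + D*E*sqrt(D**2 + E**2) (X(E, D) = (sqrt(E**2 + D**2)*E)*D - 34 = (sqrt(D**2 + E**2)*E)*D - 34 = (E*sqrt(D**2 + E**2))*D - 34 = D*E*sqrt(D**2 + E**2) - 34 = -34 + D*E*sqrt(D**2 + E**2))
1/(X(h, A) + 4316) = 1/((-34 + 84*(-90)*sqrt(84**2 + (-90)**2)) + 4316) = 1/((-34 + 84*(-90)*sqrt(7056 + 8100)) + 4316) = 1/((-34 + 84*(-90)*sqrt(15156)) + 4316) = 1/((-34 + 84*(-90)*(6*sqrt(421))) + 4316) = 1/((-34 - 45360*sqrt(421)) + 4316) = 1/(4282 - 45360*sqrt(421))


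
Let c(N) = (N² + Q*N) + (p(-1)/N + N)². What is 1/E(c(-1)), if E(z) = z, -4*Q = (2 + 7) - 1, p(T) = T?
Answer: ⅓ ≈ 0.33333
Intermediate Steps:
Q = -2 (Q = -((2 + 7) - 1)/4 = -(9 - 1)/4 = -¼*8 = -2)
c(N) = N² + (N - 1/N)² - 2*N (c(N) = (N² - 2*N) + (-1/N + N)² = (N² - 2*N) + (N - 1/N)² = N² + (N - 1/N)² - 2*N)
1/E(c(-1)) = 1/(((-1 + (-1)²)² + (-1)³*(-2 - 1))/(-1)²) = 1/(1*((-1 + 1)² - 1*(-3))) = 1/(1*(0² + 3)) = 1/(1*(0 + 3)) = 1/(1*3) = 1/3 = ⅓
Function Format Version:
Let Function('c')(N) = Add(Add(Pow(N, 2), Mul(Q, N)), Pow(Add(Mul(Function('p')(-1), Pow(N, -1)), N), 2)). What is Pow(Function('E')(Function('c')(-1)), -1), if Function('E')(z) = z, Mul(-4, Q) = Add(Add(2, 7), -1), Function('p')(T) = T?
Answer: Rational(1, 3) ≈ 0.33333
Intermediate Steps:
Q = -2 (Q = Mul(Rational(-1, 4), Add(Add(2, 7), -1)) = Mul(Rational(-1, 4), Add(9, -1)) = Mul(Rational(-1, 4), 8) = -2)
Function('c')(N) = Add(Pow(N, 2), Pow(Add(N, Mul(-1, Pow(N, -1))), 2), Mul(-2, N)) (Function('c')(N) = Add(Add(Pow(N, 2), Mul(-2, N)), Pow(Add(Mul(-1, Pow(N, -1)), N), 2)) = Add(Add(Pow(N, 2), Mul(-2, N)), Pow(Add(N, Mul(-1, Pow(N, -1))), 2)) = Add(Pow(N, 2), Pow(Add(N, Mul(-1, Pow(N, -1))), 2), Mul(-2, N)))
Pow(Function('E')(Function('c')(-1)), -1) = Pow(Mul(Pow(-1, -2), Add(Pow(Add(-1, Pow(-1, 2)), 2), Mul(Pow(-1, 3), Add(-2, -1)))), -1) = Pow(Mul(1, Add(Pow(Add(-1, 1), 2), Mul(-1, -3))), -1) = Pow(Mul(1, Add(Pow(0, 2), 3)), -1) = Pow(Mul(1, Add(0, 3)), -1) = Pow(Mul(1, 3), -1) = Pow(3, -1) = Rational(1, 3)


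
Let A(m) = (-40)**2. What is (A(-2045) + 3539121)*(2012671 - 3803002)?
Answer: -6339062568651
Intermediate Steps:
A(m) = 1600
(A(-2045) + 3539121)*(2012671 - 3803002) = (1600 + 3539121)*(2012671 - 3803002) = 3540721*(-1790331) = -6339062568651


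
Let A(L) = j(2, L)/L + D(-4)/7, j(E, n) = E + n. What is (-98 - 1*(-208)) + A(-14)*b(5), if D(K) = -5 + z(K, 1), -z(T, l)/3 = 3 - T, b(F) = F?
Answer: 670/7 ≈ 95.714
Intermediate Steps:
z(T, l) = -9 + 3*T (z(T, l) = -3*(3 - T) = -9 + 3*T)
D(K) = -14 + 3*K (D(K) = -5 + (-9 + 3*K) = -14 + 3*K)
A(L) = -26/7 + (2 + L)/L (A(L) = (2 + L)/L + (-14 + 3*(-4))/7 = (2 + L)/L + (-14 - 12)*(1/7) = (2 + L)/L - 26*1/7 = (2 + L)/L - 26/7 = -26/7 + (2 + L)/L)
(-98 - 1*(-208)) + A(-14)*b(5) = (-98 - 1*(-208)) + (-19/7 + 2/(-14))*5 = (-98 + 208) + (-19/7 + 2*(-1/14))*5 = 110 + (-19/7 - 1/7)*5 = 110 - 20/7*5 = 110 - 100/7 = 670/7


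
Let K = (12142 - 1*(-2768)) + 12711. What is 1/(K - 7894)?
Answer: 1/19727 ≈ 5.0692e-5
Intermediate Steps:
K = 27621 (K = (12142 + 2768) + 12711 = 14910 + 12711 = 27621)
1/(K - 7894) = 1/(27621 - 7894) = 1/19727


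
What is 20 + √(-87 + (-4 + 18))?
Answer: 20 + I*√73 ≈ 20.0 + 8.544*I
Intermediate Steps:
20 + √(-87 + (-4 + 18)) = 20 + √(-87 + 14) = 20 + √(-73) = 20 + I*√73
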